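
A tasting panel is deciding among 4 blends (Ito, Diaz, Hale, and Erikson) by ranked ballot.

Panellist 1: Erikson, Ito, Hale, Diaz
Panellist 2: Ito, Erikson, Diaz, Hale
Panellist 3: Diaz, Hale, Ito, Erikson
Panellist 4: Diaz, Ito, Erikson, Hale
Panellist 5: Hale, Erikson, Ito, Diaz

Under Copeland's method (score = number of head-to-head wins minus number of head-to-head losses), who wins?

Ito

Pairwise results:
  Ito vs Diaz: Ito wins 3–2.
  Ito vs Hale: Ito wins 3–2.
  Ito vs Erikson: Ito wins 3–2.
  Diaz vs Hale: Diaz wins 3–2.
  Diaz vs Erikson: Erikson wins 3–2.
  Hale vs Erikson: Erikson wins 3–2.
Copeland scores (wins − losses):
  Ito: 3 − 0 = 3
  Diaz: 1 − 2 = -1
  Hale: 0 − 3 = -3
  Erikson: 2 − 1 = 1
Ito has the best Copeland score.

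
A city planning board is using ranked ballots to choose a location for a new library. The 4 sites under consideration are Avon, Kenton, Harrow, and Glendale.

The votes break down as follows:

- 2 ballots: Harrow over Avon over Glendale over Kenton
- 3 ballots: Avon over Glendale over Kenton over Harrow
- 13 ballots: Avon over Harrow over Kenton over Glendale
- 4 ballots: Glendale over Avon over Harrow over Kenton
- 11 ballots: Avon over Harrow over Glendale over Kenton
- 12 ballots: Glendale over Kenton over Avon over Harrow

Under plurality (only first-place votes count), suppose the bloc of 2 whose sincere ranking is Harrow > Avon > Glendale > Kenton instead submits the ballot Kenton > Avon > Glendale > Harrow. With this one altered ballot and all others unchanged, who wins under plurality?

First-place totals with the altered ballot: Avon 27, Kenton 2, Harrow 0, Glendale 16.
The winner is unchanged: still Avon.

Avon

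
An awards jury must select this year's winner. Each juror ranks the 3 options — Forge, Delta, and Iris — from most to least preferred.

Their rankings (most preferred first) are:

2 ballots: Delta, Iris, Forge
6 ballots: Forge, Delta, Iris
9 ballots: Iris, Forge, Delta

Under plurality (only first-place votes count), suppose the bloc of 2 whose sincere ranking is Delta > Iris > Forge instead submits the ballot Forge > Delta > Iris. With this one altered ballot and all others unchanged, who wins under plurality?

First-place totals with the altered ballot: Forge 8, Delta 0, Iris 9.
The winner is unchanged: still Iris.

Iris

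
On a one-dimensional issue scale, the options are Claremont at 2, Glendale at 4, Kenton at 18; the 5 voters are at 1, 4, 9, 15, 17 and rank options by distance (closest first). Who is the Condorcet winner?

Glendale

With single-peaked preferences on a line, the Condorcet winner is the candidate closest to the median voter.
The median voter (position 9) is closest to Glendale at 4.
Check: Glendale vs Claremont — voters closer to Glendale: 4 of 5.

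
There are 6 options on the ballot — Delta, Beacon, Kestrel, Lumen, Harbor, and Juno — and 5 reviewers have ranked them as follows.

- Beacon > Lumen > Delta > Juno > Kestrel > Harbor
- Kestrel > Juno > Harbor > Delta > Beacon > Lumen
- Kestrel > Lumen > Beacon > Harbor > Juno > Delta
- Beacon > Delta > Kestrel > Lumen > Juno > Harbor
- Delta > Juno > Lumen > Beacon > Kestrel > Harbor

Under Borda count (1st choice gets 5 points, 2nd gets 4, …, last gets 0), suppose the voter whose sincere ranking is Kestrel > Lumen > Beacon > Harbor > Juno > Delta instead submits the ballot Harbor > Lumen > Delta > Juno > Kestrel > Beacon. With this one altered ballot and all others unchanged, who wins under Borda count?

Borda totals with the altered ballot: Delta 17, Beacon 13, Kestrel 11, Lumen 13, Harbor 8, Juno 13.
The switch changes the winner from Beacon to Delta.

Delta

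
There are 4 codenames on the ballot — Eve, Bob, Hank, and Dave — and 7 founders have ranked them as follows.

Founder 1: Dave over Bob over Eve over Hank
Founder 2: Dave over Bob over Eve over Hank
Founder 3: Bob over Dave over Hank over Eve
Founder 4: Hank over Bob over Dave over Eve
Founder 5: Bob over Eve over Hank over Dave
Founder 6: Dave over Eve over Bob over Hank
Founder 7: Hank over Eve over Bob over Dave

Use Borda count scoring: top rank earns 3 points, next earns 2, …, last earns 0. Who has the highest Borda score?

Bob

Borda scores:
  Eve: 1 + 1 + 0 + 0 + 2 + 2 + 2 = 8
  Bob: 2 + 2 + 3 + 2 + 3 + 1 + 1 = 14
  Hank: 0 + 0 + 1 + 3 + 1 + 0 + 3 = 8
  Dave: 3 + 3 + 2 + 1 + 0 + 3 + 0 = 12
Bob has the highest total.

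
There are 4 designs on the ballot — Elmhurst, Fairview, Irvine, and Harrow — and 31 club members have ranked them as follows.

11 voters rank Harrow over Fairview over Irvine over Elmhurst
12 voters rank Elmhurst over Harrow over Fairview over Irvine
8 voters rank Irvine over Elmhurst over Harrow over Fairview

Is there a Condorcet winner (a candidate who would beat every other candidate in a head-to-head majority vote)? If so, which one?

No Condorcet winner

Head-to-head results (31 voters total):
Elmhurst vs Fairview: Elmhurst wins 20–11.
Elmhurst vs Irvine: Irvine wins 19–12.
Elmhurst vs Harrow: Elmhurst wins 20–11.
Fairview vs Irvine: Fairview wins 23–8.
Fairview vs Harrow: Harrow wins 31–0.
Irvine vs Harrow: Harrow wins 23–8.
No candidate beats all others: Elmhurst beats Fairview beats Irvine beats Elmhurst, a majority cycle.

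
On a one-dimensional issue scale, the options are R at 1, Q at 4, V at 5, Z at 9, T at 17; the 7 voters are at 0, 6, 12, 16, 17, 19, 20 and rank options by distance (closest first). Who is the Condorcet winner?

T

With single-peaked preferences on a line, the Condorcet winner is the candidate closest to the median voter.
The median voter (position 16) is closest to T at 17.
Check: T vs Z — voters closer to T: 4 of 7.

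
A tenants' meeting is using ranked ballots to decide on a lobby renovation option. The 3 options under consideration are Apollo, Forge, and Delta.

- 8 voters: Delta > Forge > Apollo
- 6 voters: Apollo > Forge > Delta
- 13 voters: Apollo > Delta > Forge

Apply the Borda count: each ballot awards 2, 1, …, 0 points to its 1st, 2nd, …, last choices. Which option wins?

Apollo

Borda scores:
  Apollo: 8·0 + 6·2 + 13·2 = 38
  Forge: 8·1 + 6·1 + 13·0 = 14
  Delta: 8·2 + 6·0 + 13·1 = 29
Apollo has the highest total.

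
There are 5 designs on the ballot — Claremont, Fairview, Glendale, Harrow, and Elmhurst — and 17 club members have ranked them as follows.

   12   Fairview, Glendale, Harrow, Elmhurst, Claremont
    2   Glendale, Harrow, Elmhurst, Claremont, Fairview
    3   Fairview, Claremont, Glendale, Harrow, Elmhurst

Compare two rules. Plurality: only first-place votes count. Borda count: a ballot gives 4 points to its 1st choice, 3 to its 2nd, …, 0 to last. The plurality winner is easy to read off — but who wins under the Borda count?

Plurality first-place counts: Claremont 0, Fairview 15, Glendale 2, Harrow 0, Elmhurst 0 → Fairview.
Borda totals: Claremont 11, Fairview 60, Glendale 50, Harrow 33, Elmhurst 16 → Fairview.

Fairview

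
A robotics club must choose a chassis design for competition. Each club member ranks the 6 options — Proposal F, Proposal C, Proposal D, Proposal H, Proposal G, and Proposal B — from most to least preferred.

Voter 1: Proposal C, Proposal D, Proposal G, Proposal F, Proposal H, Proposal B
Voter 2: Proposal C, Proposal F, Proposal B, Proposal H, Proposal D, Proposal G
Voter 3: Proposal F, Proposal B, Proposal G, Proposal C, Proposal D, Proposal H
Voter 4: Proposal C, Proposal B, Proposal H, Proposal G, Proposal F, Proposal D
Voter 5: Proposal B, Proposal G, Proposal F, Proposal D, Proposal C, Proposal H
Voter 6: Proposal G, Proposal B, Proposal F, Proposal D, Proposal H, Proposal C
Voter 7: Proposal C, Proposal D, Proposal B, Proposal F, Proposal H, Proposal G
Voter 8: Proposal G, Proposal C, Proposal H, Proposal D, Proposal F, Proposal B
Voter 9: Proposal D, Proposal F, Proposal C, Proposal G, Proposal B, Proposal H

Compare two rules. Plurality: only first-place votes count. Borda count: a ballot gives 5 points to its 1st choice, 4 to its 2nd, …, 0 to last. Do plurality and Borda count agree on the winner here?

Plurality first-place counts: Proposal F 1, Proposal C 4, Proposal D 1, Proposal H 0, Proposal G 2, Proposal B 1 → Proposal C.
Borda totals: Proposal F 25, Proposal C 30, Proposal D 21, Proposal H 11, Proposal G 24, Proposal B 24 → Proposal C.
The two rules agree on Proposal C.

Yes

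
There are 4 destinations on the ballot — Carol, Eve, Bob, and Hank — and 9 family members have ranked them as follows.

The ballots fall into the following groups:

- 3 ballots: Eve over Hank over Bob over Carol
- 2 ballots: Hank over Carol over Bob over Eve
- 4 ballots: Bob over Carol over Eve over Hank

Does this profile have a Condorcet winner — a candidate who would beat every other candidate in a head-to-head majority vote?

No

Head-to-head results (9 voters total):
Carol vs Eve: Carol wins 6–3.
Carol vs Bob: Bob wins 7–2.
Carol vs Hank: Hank wins 5–4.
Eve vs Bob: Bob wins 6–3.
Eve vs Hank: Eve wins 7–2.
Bob vs Hank: Hank wins 5–4.
No candidate beats all others: Carol beats Eve beats Hank beats Carol, a majority cycle.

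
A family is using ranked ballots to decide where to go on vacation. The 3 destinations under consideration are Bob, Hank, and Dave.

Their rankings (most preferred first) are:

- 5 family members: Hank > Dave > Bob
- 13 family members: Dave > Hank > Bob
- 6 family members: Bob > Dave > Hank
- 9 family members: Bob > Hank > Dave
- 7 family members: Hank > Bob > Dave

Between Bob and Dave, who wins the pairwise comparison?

Bob

Ballots ranking Bob above Dave: 6+9+7 = 22.
Ballots ranking Dave above Bob: 5+13 = 18.
Bob wins the head-to-head, 22–18.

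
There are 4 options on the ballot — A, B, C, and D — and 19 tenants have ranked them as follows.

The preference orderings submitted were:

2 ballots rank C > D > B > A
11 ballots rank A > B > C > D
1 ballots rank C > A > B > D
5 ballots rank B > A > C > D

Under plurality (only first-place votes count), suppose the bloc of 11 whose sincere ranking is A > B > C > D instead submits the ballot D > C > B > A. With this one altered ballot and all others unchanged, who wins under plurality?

D

First-place totals with the altered ballot: A 0, B 5, C 3, D 11.
The switch changes the winner from A to D.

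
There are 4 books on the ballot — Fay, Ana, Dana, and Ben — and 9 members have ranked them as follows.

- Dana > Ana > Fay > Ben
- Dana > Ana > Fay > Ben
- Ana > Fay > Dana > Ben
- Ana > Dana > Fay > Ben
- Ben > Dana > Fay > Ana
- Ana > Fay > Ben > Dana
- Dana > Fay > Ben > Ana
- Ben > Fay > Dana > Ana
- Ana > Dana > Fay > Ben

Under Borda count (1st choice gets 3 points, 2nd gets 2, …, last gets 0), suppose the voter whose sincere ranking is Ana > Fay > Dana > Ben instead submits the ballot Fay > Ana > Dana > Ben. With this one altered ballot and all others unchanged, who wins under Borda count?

Dana

Borda totals with the altered ballot: Fay 14, Ana 15, Dana 17, Ben 8.
The winner is unchanged: still Dana.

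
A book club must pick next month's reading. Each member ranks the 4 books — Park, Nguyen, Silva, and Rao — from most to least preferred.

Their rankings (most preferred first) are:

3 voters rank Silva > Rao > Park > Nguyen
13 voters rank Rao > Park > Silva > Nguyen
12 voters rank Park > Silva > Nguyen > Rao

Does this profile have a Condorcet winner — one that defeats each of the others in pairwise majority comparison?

No

Head-to-head results (28 voters total):
Park vs Nguyen: Park wins 28–0.
Park vs Silva: Park wins 25–3.
Park vs Rao: Rao wins 16–12.
Nguyen vs Silva: Silva wins 28–0.
Nguyen vs Rao: Rao wins 16–12.
Silva vs Rao: Silva wins 15–13.
No candidate beats all others: Park beats Silva beats Rao beats Park, a majority cycle.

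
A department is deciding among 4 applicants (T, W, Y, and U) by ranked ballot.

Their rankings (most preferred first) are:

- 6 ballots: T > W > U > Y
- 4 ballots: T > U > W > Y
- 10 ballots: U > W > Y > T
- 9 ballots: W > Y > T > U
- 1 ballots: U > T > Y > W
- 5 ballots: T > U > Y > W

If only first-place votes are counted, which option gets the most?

First-place vote totals:
  T: 15
  W: 9
  Y: 0
  U: 11
T has the most first-place votes.

T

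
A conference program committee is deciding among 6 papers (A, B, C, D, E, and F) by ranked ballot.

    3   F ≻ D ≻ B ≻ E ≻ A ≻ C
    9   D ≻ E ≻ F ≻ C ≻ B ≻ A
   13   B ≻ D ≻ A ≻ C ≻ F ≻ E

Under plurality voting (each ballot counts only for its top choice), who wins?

First-place vote totals:
  A: 0
  B: 13
  C: 0
  D: 9
  E: 0
  F: 3
B has the most first-place votes.

B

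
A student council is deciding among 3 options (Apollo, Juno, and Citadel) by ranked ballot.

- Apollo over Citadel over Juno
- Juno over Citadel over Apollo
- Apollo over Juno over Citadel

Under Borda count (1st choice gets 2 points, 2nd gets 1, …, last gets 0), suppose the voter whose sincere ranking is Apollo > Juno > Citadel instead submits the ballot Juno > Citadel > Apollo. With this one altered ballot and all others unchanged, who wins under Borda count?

Juno

Borda totals with the altered ballot: Apollo 2, Juno 4, Citadel 3.
The switch changes the winner from Apollo to Juno.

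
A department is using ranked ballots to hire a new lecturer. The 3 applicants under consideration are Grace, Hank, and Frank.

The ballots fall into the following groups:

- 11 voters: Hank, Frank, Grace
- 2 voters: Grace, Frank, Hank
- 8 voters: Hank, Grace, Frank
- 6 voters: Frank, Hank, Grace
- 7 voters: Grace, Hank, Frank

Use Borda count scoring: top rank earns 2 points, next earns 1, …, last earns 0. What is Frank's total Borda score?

Borda scores:
  Grace: 11·0 + 2·2 + 8·1 + 6·0 + 7·2 = 26
  Hank: 11·2 + 2·0 + 8·2 + 6·1 + 7·1 = 51
  Frank: 11·1 + 2·1 + 8·0 + 6·2 + 7·0 = 25

25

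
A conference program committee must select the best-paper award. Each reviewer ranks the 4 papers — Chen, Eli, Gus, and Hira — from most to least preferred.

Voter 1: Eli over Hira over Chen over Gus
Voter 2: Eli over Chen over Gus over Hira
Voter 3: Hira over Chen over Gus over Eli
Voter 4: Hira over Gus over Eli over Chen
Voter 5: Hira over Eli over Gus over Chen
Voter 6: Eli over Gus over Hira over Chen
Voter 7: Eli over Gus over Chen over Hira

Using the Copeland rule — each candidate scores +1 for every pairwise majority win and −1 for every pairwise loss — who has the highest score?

Eli

Pairwise results:
  Chen vs Eli: Eli wins 6–1.
  Chen vs Gus: Gus wins 4–3.
  Chen vs Hira: Hira wins 5–2.
  Eli vs Gus: Eli wins 5–2.
  Eli vs Hira: Eli wins 4–3.
  Gus vs Hira: Hira wins 4–3.
Copeland scores (wins − losses):
  Chen: 0 − 3 = -3
  Eli: 3 − 0 = 3
  Gus: 1 − 2 = -1
  Hira: 2 − 1 = 1
Eli has the best Copeland score.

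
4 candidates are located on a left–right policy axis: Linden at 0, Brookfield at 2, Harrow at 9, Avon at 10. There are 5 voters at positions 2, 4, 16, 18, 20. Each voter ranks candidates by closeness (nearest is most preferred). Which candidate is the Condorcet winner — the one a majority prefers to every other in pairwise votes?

With single-peaked preferences on a line, the Condorcet winner is the candidate closest to the median voter.
The median voter (position 16) is closest to Avon at 10.
Check: Avon vs Linden — voters closer to Avon: 3 of 5.

Avon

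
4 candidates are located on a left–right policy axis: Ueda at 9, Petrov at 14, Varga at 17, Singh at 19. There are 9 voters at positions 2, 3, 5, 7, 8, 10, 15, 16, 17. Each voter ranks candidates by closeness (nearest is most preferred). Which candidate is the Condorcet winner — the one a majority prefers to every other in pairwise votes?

With single-peaked preferences on a line, the Condorcet winner is the candidate closest to the median voter.
The median voter (position 8) is closest to Ueda at 9.
Check: Ueda vs Petrov — voters closer to Ueda: 6 of 9.

Ueda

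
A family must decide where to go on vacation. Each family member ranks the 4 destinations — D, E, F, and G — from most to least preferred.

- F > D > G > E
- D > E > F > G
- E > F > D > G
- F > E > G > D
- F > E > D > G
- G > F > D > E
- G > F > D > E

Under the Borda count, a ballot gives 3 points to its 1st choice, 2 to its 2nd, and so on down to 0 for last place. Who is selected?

F

Borda scores:
  D: 2 + 3 + 1 + 0 + 1 + 1 + 1 = 9
  E: 0 + 2 + 3 + 2 + 2 + 0 + 0 = 9
  F: 3 + 1 + 2 + 3 + 3 + 2 + 2 = 16
  G: 1 + 0 + 0 + 1 + 0 + 3 + 3 = 8
F has the highest total.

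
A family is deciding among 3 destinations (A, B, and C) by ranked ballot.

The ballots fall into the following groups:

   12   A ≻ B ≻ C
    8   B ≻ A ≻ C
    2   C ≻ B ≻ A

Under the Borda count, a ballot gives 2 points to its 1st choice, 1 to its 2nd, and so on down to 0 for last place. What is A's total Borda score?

Borda scores:
  A: 12·2 + 8·1 + 2·0 = 32
  B: 12·1 + 8·2 + 2·1 = 30
  C: 12·0 + 8·0 + 2·2 = 4

32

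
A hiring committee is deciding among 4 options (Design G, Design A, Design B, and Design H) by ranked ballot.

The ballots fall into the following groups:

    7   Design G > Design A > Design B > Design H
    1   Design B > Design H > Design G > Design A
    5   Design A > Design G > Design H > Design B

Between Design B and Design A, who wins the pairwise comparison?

Design A

Ballots ranking Design B above Design A: 1.
Ballots ranking Design A above Design B: 7+5 = 12.
Design A wins the head-to-head, 12–1.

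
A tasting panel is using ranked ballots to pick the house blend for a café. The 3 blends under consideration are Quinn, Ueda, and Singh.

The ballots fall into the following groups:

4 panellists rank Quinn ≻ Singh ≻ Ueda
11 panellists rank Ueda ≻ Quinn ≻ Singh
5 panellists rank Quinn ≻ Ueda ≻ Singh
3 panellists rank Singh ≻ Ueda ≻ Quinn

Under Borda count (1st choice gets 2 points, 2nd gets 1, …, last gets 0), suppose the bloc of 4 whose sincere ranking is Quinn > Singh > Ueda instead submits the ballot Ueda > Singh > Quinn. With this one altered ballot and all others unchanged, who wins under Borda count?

Borda totals with the altered ballot: Quinn 21, Ueda 38, Singh 10.
The winner is unchanged: still Ueda.

Ueda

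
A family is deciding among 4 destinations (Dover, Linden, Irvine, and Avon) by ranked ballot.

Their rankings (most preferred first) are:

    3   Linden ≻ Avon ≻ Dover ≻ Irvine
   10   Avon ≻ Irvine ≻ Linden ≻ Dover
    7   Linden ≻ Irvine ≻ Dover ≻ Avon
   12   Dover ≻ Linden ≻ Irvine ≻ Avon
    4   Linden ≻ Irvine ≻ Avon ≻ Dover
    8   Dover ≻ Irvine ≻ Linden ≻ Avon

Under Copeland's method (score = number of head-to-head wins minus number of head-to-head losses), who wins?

Pairwise results:
  Dover vs Linden: Linden wins 24–20.
  Dover vs Irvine: Dover wins 23–21.
  Dover vs Avon: Dover wins 27–17.
  Linden vs Irvine: Linden wins 26–18.
  Linden vs Avon: Linden wins 34–10.
  Irvine vs Avon: Irvine wins 31–13.
Copeland scores (wins − losses):
  Dover: 2 − 1 = 1
  Linden: 3 − 0 = 3
  Irvine: 1 − 2 = -1
  Avon: 0 − 3 = -3
Linden has the best Copeland score.

Linden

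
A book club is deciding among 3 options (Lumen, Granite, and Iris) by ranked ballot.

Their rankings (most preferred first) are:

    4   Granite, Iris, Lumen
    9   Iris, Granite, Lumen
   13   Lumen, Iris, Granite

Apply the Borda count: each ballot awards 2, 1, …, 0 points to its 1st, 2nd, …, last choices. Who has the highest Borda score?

Borda scores:
  Lumen: 4·0 + 9·0 + 13·2 = 26
  Granite: 4·2 + 9·1 + 13·0 = 17
  Iris: 4·1 + 9·2 + 13·1 = 35
Iris has the highest total.

Iris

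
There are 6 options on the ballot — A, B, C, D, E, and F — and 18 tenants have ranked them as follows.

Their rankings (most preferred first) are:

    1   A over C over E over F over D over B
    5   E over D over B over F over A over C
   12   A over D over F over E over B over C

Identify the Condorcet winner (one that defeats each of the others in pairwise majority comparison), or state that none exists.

Head-to-head results (18 voters total):
A vs B: A wins 13–5.
A vs C: A wins 18–0.
A vs D: A wins 13–5.
A vs E: A wins 13–5.
A vs F: A wins 13–5.
B vs C: B wins 17–1.
B vs D: D wins 18–0.
B vs E: E wins 18–0.
B vs F: F wins 13–5.
C vs D: D wins 17–1.
C vs E: E wins 17–1.
C vs F: F wins 17–1.
D vs E: D wins 12–6.
D vs F: D wins 17–1.
E vs F: F wins 12–6.
A beats each rival — B (13–5), C (18–0), D (13–5), E (13–5), F (13–5) — so A is the Condorcet winner.

A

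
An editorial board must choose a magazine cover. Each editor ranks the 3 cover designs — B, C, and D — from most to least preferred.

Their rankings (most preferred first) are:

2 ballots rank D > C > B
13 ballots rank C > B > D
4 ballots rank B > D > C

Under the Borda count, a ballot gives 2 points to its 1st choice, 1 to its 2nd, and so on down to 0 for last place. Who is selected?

C

Borda scores:
  B: 2·0 + 13·1 + 4·2 = 21
  C: 2·1 + 13·2 + 4·0 = 28
  D: 2·2 + 13·0 + 4·1 = 8
C has the highest total.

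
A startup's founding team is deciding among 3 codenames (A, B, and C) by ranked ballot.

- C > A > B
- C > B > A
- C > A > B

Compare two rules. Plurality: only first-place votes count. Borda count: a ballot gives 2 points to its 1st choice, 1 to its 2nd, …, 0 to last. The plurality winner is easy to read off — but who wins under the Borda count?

Plurality first-place counts: A 0, B 0, C 3 → C.
Borda totals: A 2, B 1, C 6 → C.

C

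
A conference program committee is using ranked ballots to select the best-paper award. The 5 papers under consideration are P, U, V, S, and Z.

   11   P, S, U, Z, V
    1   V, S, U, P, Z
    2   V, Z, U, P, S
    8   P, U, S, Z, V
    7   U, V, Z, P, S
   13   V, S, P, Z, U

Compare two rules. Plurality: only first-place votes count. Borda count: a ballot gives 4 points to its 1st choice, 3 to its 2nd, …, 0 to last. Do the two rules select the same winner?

Plurality first-place counts: P 19, U 7, V 16, S 0, Z 0 → P.
Borda totals: P 112, U 80, V 85, S 91, Z 52 → P.
The two rules agree on P.

Yes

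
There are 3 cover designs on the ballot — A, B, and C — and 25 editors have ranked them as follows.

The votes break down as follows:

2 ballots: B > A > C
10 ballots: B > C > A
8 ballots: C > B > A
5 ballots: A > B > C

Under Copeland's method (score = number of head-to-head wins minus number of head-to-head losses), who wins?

Pairwise results:
  A vs B: B wins 20–5.
  A vs C: C wins 18–7.
  B vs C: B wins 17–8.
Copeland scores (wins − losses):
  A: 0 − 2 = -2
  B: 2 − 0 = 2
  C: 1 − 1 = 0
B has the best Copeland score.

B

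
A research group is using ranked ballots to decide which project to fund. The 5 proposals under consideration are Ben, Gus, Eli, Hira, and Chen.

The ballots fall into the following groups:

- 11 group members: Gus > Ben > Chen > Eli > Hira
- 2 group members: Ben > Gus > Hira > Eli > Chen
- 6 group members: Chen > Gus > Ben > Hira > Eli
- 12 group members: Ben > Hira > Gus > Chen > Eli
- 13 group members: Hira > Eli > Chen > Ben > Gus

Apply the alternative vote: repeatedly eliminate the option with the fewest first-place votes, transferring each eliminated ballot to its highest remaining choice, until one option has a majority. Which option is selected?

Round 1: Ben 14, Hira 13, Gus 11, Chen 6, Eli 0. Eli has the fewest and is eliminated.
Round 2: Ben 14, Hira 13, Gus 11, Chen 6. Chen has the fewest and is eliminated.
Round 3: Gus 17, Ben 14, Hira 13. Hira has the fewest and is eliminated.
Round 4: Ben 27, Gus 17. Ben has a majority.

Ben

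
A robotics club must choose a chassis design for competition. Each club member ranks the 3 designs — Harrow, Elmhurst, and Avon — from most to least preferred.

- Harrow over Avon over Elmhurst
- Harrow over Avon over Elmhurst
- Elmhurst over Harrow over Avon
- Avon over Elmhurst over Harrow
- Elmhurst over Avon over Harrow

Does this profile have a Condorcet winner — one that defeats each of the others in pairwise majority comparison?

No

Head-to-head results (5 voters total):
Harrow vs Elmhurst: Elmhurst wins 3–2.
Harrow vs Avon: Harrow wins 3–2.
Elmhurst vs Avon: Avon wins 3–2.
No candidate beats all others: Harrow beats Avon beats Elmhurst beats Harrow, a majority cycle.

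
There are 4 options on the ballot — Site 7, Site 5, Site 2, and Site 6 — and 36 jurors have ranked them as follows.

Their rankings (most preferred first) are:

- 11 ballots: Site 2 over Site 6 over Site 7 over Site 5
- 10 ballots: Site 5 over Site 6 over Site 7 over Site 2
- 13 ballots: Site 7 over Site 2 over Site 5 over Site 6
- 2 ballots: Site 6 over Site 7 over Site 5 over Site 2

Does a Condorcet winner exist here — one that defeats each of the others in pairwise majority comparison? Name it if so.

No Condorcet winner

Head-to-head results (36 voters total):
Site 7 vs Site 5: Site 7 wins 26–10.
Site 7 vs Site 2: Site 7 wins 25–11.
Site 7 vs Site 6: Site 6 wins 23–13.
Site 5 vs Site 2: Site 2 wins 24–12.
Site 5 vs Site 6: Site 5 wins 23–13.
Site 2 vs Site 6: Site 2 wins 24–12.
No candidate beats all others: Site 7 beats Site 5 beats Site 6 beats Site 7, a majority cycle.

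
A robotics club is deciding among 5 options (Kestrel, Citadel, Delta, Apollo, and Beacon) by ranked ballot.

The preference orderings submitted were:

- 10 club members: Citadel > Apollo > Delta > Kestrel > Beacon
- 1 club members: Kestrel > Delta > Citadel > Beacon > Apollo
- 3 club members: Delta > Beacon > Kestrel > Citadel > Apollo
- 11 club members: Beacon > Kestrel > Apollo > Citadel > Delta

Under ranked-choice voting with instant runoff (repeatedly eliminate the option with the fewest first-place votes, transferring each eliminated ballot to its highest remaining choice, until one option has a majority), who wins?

Beacon

Round 1: Beacon 11, Citadel 10, Delta 3, Kestrel 1, Apollo 0. Apollo has the fewest and is eliminated.
Round 2: Beacon 11, Citadel 10, Delta 3, Kestrel 1. Kestrel has the fewest and is eliminated.
Round 3: Beacon 11, Citadel 10, Delta 4. Delta has the fewest and is eliminated.
Round 4: Beacon 14, Citadel 11. Beacon has a majority.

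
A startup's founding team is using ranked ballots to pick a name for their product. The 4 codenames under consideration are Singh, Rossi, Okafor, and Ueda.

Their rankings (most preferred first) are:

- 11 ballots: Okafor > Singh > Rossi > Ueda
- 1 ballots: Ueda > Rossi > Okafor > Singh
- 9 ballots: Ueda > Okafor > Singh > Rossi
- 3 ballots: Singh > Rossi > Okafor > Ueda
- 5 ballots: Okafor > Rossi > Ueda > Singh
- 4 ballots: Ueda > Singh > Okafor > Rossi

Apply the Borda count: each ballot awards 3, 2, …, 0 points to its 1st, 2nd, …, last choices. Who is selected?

Borda scores:
  Singh: 11·2 + 0 + 9·1 + 3·3 + 5·0 + 4·2 = 48
  Rossi: 11·1 + 2 + 9·0 + 3·2 + 5·2 + 4·0 = 29
  Okafor: 11·3 + 1 + 9·2 + 3·1 + 5·3 + 4·1 = 74
  Ueda: 11·0 + 3 + 9·3 + 3·0 + 5·1 + 4·3 = 47
Okafor has the highest total.

Okafor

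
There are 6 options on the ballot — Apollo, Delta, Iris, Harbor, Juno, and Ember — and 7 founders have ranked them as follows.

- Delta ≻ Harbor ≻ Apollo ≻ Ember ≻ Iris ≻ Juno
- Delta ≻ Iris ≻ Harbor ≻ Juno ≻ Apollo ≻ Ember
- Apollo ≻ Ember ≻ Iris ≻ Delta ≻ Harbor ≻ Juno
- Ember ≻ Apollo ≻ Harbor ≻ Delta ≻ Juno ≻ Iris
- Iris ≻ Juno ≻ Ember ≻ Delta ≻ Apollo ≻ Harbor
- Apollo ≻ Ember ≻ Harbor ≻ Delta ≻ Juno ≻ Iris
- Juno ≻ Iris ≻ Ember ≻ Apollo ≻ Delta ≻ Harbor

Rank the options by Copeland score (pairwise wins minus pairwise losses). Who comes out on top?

Pairwise results:
  Apollo vs Delta: Apollo wins 4–3.
  Apollo vs Iris: Apollo wins 4–3.
  Apollo vs Harbor: Apollo wins 5–2.
  Apollo vs Juno: Apollo wins 4–3.
  Apollo vs Ember: Apollo wins 4–3.
  Delta vs Iris: Delta wins 4–3.
  Delta vs Harbor: Delta wins 5–2.
  Delta vs Juno: Delta wins 5–2.
  Delta vs Ember: Ember wins 5–2.
  Iris vs Harbor: Iris wins 4–3.
  Iris vs Juno: Iris wins 4–3.
  Iris vs Ember: Ember wins 4–3.
  Harbor vs Juno: Harbor wins 5–2.
  Harbor vs Ember: Ember wins 5–2.
  Juno vs Ember: Ember wins 4–3.
Copeland scores (wins − losses):
  Apollo: 5 − 0 = 5
  Delta: 3 − 2 = 1
  Iris: 2 − 3 = -1
  Harbor: 1 − 4 = -3
  Juno: 0 − 5 = -5
  Ember: 4 − 1 = 3
Apollo has the best Copeland score.

Apollo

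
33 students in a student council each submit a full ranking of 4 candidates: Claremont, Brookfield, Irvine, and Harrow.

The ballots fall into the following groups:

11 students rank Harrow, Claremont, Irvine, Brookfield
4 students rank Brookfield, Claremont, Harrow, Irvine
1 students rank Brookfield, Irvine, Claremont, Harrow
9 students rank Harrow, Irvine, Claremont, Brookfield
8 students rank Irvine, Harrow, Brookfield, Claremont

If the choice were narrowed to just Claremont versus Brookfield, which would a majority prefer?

Ballots ranking Claremont above Brookfield: 11+9 = 20.
Ballots ranking Brookfield above Claremont: 4+1+8 = 13.
Claremont wins the head-to-head, 20–13.

Claremont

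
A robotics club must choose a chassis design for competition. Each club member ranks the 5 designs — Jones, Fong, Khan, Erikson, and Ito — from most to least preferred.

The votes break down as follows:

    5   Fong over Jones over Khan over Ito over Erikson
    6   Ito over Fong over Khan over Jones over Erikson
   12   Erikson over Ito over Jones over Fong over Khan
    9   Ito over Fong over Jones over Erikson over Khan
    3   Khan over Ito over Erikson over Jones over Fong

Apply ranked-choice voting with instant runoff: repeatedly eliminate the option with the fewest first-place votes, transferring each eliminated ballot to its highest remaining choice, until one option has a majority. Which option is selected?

Round 1: Ito 15, Erikson 12, Fong 5, Khan 3, Jones 0. Jones has the fewest and is eliminated.
Round 2: Ito 15, Erikson 12, Fong 5, Khan 3. Khan has the fewest and is eliminated.
Round 3: Ito 18, Erikson 12, Fong 5. Ito has a majority.

Ito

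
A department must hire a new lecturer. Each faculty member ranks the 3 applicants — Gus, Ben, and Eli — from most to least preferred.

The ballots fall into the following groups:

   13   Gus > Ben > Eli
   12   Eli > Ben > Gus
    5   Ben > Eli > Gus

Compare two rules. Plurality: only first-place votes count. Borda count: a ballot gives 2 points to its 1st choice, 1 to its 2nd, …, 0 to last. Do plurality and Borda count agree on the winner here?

No

Plurality first-place counts: Gus 13, Ben 5, Eli 12 → Gus.
Borda totals: Gus 26, Ben 35, Eli 29 → Ben.
The two rules disagree: plurality picks Gus, Borda picks Ben.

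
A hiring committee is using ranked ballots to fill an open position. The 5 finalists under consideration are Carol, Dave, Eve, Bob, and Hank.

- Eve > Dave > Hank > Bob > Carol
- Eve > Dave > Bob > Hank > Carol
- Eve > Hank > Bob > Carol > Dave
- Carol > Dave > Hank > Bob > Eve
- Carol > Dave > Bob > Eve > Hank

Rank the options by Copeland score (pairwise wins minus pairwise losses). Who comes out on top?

Eve

Pairwise results:
  Carol vs Dave: Carol wins 3–2.
  Carol vs Eve: Eve wins 3–2.
  Carol vs Bob: Bob wins 3–2.
  Carol vs Hank: Hank wins 3–2.
  Dave vs Eve: Eve wins 3–2.
  Dave vs Bob: Dave wins 4–1.
  Dave vs Hank: Dave wins 4–1.
  Eve vs Bob: Eve wins 3–2.
  Eve vs Hank: Eve wins 4–1.
  Bob vs Hank: Hank wins 3–2.
Copeland scores (wins − losses):
  Carol: 1 − 3 = -2
  Dave: 2 − 2 = 0
  Eve: 4 − 0 = 4
  Bob: 1 − 3 = -2
  Hank: 2 − 2 = 0
Eve has the best Copeland score.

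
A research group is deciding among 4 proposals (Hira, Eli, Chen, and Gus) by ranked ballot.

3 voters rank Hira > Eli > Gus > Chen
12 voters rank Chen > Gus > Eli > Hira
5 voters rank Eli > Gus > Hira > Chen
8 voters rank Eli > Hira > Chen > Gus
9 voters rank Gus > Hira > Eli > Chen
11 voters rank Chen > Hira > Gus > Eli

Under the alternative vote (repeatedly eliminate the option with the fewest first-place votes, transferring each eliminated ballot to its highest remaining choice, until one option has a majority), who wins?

Eli

Round 1: Chen 23, Eli 13, Gus 9, Hira 3. Hira has the fewest and is eliminated.
Round 2: Chen 23, Eli 16, Gus 9. Gus has the fewest and is eliminated.
Round 3: Eli 25, Chen 23. Eli has a majority.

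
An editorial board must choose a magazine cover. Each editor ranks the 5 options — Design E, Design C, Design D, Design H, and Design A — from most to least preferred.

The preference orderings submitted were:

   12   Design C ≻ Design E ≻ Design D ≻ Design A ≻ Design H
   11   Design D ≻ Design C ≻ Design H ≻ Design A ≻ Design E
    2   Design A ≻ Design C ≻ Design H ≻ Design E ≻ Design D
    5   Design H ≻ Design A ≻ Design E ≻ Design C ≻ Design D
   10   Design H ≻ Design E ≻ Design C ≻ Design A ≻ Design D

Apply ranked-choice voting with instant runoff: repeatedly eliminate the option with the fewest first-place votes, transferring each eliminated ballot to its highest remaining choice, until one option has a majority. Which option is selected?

Round 1: Design H 15, Design C 12, Design D 11, Design A 2, Design E 0. Design E has the fewest and is eliminated.
Round 2: Design H 15, Design C 12, Design D 11, Design A 2. Design A has the fewest and is eliminated.
Round 3: Design H 15, Design C 14, Design D 11. Design D has the fewest and is eliminated.
Round 4: Design C 25, Design H 15. Design C has a majority.

Design C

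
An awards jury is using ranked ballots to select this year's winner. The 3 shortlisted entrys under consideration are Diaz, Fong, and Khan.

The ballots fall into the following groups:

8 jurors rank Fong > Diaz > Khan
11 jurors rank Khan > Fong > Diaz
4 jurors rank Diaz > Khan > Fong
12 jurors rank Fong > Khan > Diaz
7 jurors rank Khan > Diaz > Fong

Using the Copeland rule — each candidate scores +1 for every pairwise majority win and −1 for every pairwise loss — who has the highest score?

Khan

Pairwise results:
  Diaz vs Fong: Fong wins 31–11.
  Diaz vs Khan: Khan wins 30–12.
  Fong vs Khan: Khan wins 22–20.
Copeland scores (wins − losses):
  Diaz: 0 − 2 = -2
  Fong: 1 − 1 = 0
  Khan: 2 − 0 = 2
Khan has the best Copeland score.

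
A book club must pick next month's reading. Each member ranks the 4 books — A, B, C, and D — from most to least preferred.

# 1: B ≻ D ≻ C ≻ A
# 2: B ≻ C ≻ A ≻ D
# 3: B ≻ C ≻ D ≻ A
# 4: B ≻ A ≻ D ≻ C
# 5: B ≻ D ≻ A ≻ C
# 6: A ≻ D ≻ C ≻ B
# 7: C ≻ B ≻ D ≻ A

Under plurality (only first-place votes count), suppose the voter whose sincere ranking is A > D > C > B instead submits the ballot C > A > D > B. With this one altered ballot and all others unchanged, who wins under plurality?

B

First-place totals with the altered ballot: A 0, B 5, C 2, D 0.
The winner is unchanged: still B.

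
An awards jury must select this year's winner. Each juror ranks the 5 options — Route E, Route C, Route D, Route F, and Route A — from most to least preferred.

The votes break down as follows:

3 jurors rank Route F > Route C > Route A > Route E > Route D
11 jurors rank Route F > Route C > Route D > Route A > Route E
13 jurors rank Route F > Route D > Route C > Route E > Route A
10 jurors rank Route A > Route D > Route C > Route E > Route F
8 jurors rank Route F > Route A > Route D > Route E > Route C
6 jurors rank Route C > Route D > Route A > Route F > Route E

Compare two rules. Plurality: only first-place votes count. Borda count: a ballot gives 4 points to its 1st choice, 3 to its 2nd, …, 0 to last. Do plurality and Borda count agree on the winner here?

Plurality first-place counts: Route E 0, Route C 6, Route D 0, Route F 35, Route A 10 → Route F.
Borda totals: Route E 34, Route C 112, Route D 125, Route F 146, Route A 93 → Route F.
The two rules agree on Route F.

Yes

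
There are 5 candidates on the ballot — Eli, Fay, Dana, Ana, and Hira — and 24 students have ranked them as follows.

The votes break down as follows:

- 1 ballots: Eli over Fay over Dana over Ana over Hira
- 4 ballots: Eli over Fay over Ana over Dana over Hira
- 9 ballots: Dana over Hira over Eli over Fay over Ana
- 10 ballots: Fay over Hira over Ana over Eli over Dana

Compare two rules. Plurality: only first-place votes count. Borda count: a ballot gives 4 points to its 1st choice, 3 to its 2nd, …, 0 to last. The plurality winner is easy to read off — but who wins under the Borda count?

Fay

Plurality first-place counts: Eli 5, Fay 10, Dana 9, Ana 0, Hira 0 → Fay.
Borda totals: Eli 48, Fay 64, Dana 42, Ana 29, Hira 57 → Fay.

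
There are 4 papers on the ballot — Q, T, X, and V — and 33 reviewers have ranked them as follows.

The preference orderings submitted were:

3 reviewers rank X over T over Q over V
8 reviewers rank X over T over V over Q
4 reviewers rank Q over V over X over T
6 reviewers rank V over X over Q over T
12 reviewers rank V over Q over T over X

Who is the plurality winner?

V

First-place vote totals:
  Q: 4
  T: 0
  X: 11
  V: 18
V has the most first-place votes.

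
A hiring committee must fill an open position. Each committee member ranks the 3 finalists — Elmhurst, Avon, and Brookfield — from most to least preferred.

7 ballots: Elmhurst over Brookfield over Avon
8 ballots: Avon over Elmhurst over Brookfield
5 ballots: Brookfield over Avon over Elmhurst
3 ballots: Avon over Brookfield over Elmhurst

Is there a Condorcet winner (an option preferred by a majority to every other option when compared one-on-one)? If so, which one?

Head-to-head results (23 voters total):
Elmhurst vs Avon: Avon wins 16–7.
Elmhurst vs Brookfield: Elmhurst wins 15–8.
Avon vs Brookfield: Brookfield wins 12–11.
No candidate beats all others: Elmhurst beats Brookfield beats Avon beats Elmhurst, a majority cycle.

No Condorcet winner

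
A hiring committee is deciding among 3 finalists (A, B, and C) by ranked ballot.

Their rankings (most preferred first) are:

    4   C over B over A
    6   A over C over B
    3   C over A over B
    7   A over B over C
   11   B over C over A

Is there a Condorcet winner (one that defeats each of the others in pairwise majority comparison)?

No

Head-to-head results (31 voters total):
A vs B: A wins 16–15.
A vs C: C wins 18–13.
B vs C: B wins 18–13.
No candidate beats all others: A beats B beats C beats A, a majority cycle.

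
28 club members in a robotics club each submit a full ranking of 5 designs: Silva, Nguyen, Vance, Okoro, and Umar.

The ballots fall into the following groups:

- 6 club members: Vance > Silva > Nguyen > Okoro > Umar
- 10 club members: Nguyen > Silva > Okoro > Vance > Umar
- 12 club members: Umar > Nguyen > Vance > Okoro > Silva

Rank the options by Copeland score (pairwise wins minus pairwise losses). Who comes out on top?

Pairwise results:
  Silva vs Nguyen: Nguyen wins 22–6.
  Silva vs Vance: Vance wins 18–10.
  Silva vs Okoro: Silva wins 16–12.
  Silva vs Umar: Silva wins 16–12.
  Nguyen vs Vance: Nguyen wins 22–6.
  Nguyen vs Okoro: Nguyen wins 28–0.
  Nguyen vs Umar: Nguyen wins 16–12.
  Vance vs Okoro: Vance wins 18–10.
  Vance vs Umar: Vance wins 16–12.
  Okoro vs Umar: Okoro wins 16–12.
Copeland scores (wins − losses):
  Silva: 2 − 2 = 0
  Nguyen: 4 − 0 = 4
  Vance: 3 − 1 = 2
  Okoro: 1 − 3 = -2
  Umar: 0 − 4 = -4
Nguyen has the best Copeland score.

Nguyen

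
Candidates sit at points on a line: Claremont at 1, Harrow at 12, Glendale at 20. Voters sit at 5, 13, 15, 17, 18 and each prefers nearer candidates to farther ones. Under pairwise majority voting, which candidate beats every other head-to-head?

Harrow

With single-peaked preferences on a line, the Condorcet winner is the candidate closest to the median voter.
The median voter (position 15) is closest to Harrow at 12.
Check: Harrow vs Claremont — voters closer to Harrow: 4 of 5.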